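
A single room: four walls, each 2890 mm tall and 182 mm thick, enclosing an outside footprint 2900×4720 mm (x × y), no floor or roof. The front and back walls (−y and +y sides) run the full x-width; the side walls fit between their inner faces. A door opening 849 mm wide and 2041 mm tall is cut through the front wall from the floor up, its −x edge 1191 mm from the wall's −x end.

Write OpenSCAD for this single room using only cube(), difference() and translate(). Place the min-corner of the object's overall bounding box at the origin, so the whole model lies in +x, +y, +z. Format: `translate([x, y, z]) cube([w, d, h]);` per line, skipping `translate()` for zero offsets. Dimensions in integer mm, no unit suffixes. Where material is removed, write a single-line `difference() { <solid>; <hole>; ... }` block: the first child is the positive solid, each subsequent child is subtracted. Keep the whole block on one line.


difference() { cube([2900, 182, 2890]); translate([1191, 0, 0]) cube([849, 182, 2041]); }
translate([0, 4538, 0]) cube([2900, 182, 2890]);
translate([0, 182, 0]) cube([182, 4356, 2890]);
translate([2718, 182, 0]) cube([182, 4356, 2890]);


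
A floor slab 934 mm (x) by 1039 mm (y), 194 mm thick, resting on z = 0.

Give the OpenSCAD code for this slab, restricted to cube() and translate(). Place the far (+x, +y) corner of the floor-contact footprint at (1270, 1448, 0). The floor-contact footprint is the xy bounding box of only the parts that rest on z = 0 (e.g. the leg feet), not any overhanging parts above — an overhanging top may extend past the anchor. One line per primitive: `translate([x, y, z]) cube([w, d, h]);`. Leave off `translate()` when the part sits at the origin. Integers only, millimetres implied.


translate([336, 409, 0]) cube([934, 1039, 194]);


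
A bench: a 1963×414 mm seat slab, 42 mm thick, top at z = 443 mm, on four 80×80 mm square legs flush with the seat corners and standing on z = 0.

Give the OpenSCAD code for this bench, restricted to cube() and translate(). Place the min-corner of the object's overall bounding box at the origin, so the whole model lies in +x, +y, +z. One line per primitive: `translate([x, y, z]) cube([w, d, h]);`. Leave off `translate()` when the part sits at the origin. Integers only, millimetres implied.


translate([0, 0, 401]) cube([1963, 414, 42]);
cube([80, 80, 401]);
translate([0, 334, 0]) cube([80, 80, 401]);
translate([1883, 0, 0]) cube([80, 80, 401]);
translate([1883, 334, 0]) cube([80, 80, 401]);


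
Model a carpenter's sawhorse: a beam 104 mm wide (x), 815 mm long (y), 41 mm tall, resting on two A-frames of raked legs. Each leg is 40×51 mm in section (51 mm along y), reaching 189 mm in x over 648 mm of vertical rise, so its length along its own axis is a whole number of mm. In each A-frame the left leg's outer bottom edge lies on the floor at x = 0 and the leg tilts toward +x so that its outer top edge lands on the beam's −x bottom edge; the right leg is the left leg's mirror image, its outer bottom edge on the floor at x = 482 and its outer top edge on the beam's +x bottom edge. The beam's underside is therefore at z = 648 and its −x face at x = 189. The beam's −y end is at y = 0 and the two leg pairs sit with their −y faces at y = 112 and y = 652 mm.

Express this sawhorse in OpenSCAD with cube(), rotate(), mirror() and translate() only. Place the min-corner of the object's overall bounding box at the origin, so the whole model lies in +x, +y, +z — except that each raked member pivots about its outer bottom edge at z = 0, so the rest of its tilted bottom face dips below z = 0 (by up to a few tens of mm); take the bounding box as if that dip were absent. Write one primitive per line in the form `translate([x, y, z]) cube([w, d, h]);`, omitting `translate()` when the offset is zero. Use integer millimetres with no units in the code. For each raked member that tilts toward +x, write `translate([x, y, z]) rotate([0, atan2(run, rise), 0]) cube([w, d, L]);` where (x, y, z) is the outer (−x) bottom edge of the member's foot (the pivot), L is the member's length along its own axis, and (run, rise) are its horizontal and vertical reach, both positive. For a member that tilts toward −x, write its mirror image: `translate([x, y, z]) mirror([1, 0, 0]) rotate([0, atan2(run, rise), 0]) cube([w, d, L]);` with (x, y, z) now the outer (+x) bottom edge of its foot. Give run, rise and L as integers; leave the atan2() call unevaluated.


translate([189, 0, 648]) cube([104, 815, 41]);
translate([0, 112, 0]) rotate([0, atan2(189, 648), 0]) cube([40, 51, 675]);
translate([482, 112, 0]) mirror([1, 0, 0]) rotate([0, atan2(189, 648), 0]) cube([40, 51, 675]);
translate([0, 652, 0]) rotate([0, atan2(189, 648), 0]) cube([40, 51, 675]);
translate([482, 652, 0]) mirror([1, 0, 0]) rotate([0, atan2(189, 648), 0]) cube([40, 51, 675]);


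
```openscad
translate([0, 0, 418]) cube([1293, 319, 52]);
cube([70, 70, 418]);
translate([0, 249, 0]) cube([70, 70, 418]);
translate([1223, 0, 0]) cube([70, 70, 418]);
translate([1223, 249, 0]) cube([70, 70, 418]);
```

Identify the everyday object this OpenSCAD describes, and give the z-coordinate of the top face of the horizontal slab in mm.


A bench. The seat-top height is 470 mm.

A long slab on four corner posts — a bench. The slab sits at z = 418 with thickness 52, so the top is 418 + 52 = 470 mm.


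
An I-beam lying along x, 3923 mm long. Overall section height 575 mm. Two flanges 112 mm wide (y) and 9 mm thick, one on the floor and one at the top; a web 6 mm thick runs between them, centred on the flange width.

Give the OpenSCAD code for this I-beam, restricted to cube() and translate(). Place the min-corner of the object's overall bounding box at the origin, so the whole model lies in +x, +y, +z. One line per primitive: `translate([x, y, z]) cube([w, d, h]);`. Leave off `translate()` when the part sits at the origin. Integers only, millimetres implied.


cube([3923, 112, 9]);
translate([0, 53, 9]) cube([3923, 6, 557]);
translate([0, 0, 566]) cube([3923, 112, 9]);


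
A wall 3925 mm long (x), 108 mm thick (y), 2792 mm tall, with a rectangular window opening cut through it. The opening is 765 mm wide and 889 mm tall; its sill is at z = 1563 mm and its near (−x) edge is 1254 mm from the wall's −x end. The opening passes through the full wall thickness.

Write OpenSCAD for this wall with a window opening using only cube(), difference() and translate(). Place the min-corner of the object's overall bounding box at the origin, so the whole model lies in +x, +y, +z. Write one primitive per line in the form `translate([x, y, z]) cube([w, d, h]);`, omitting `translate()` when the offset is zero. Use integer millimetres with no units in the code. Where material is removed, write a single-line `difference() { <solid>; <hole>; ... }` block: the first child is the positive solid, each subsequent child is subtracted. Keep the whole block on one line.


difference() { cube([3925, 108, 2792]); translate([1254, 0, 1563]) cube([765, 108, 889]); }


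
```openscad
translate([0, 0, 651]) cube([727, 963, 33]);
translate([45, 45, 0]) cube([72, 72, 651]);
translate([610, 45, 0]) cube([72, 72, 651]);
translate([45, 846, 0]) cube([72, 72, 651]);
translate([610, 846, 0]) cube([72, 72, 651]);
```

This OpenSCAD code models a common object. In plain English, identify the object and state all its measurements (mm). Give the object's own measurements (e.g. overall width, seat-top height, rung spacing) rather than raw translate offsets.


A rectangular dining table. The top is 727×963×33 mm with its upper surface at z = 684 mm. It stands on four 72×72 mm square legs, each inset 45 mm from the nearest pair of top edges, running from the floor to the underside of the top.


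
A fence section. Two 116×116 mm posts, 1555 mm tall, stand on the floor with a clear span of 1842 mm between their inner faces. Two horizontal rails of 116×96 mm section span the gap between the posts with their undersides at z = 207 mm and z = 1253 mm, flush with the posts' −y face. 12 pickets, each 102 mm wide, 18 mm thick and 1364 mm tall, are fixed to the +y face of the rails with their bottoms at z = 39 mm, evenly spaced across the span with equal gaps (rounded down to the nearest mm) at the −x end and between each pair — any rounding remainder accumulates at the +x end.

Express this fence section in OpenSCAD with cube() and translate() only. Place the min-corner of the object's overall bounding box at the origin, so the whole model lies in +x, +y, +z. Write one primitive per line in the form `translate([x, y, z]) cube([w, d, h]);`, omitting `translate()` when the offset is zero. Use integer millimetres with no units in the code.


cube([116, 116, 1555]);
translate([1958, 0, 0]) cube([116, 116, 1555]);
translate([116, 0, 207]) cube([1842, 116, 96]);
translate([116, 0, 1253]) cube([1842, 116, 96]);
translate([163, 116, 39]) cube([102, 18, 1364]);
translate([312, 116, 39]) cube([102, 18, 1364]);
translate([461, 116, 39]) cube([102, 18, 1364]);
translate([610, 116, 39]) cube([102, 18, 1364]);
translate([759, 116, 39]) cube([102, 18, 1364]);
translate([908, 116, 39]) cube([102, 18, 1364]);
translate([1057, 116, 39]) cube([102, 18, 1364]);
translate([1206, 116, 39]) cube([102, 18, 1364]);
translate([1355, 116, 39]) cube([102, 18, 1364]);
translate([1504, 116, 39]) cube([102, 18, 1364]);
translate([1653, 116, 39]) cube([102, 18, 1364]);
translate([1802, 116, 39]) cube([102, 18, 1364]);


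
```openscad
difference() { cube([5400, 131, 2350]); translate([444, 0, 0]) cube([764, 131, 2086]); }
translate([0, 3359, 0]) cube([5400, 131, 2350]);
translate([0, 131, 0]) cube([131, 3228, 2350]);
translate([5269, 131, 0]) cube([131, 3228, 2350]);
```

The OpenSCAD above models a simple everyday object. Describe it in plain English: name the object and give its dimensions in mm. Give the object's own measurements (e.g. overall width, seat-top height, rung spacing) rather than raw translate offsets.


A single room: four walls, each 2350 mm tall and 131 mm thick, enclosing an outside footprint 5400×3490 mm (x × y), no floor or roof. The front and back walls (−y and +y sides) run the full x-width; the side walls fit between their inner faces. A door opening 764 mm wide and 2086 mm tall is cut through the front wall from the floor up, its −x edge 444 mm from the wall's −x end.


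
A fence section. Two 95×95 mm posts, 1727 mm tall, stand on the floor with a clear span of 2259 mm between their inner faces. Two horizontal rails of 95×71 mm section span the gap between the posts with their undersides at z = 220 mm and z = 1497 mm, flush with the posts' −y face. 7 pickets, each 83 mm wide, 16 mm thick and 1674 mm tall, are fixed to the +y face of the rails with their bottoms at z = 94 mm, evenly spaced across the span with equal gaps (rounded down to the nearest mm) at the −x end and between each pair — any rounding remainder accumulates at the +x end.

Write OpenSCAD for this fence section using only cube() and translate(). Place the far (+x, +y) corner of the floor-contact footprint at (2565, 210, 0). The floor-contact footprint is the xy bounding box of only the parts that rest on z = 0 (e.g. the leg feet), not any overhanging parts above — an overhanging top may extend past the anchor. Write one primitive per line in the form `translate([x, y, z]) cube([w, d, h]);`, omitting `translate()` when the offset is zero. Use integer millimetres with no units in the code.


translate([116, 115, 0]) cube([95, 95, 1727]);
translate([2470, 115, 0]) cube([95, 95, 1727]);
translate([211, 115, 220]) cube([2259, 95, 71]);
translate([211, 115, 1497]) cube([2259, 95, 71]);
translate([420, 210, 94]) cube([83, 16, 1674]);
translate([712, 210, 94]) cube([83, 16, 1674]);
translate([1004, 210, 94]) cube([83, 16, 1674]);
translate([1296, 210, 94]) cube([83, 16, 1674]);
translate([1588, 210, 94]) cube([83, 16, 1674]);
translate([1880, 210, 94]) cube([83, 16, 1674]);
translate([2172, 210, 94]) cube([83, 16, 1674]);


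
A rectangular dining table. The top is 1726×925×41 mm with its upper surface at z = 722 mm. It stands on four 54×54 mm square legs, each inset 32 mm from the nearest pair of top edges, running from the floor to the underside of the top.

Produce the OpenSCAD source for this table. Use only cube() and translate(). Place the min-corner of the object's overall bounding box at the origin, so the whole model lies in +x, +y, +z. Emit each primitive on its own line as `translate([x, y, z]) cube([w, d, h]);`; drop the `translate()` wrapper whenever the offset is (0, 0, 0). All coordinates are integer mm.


translate([0, 0, 681]) cube([1726, 925, 41]);
translate([32, 32, 0]) cube([54, 54, 681]);
translate([1640, 32, 0]) cube([54, 54, 681]);
translate([32, 839, 0]) cube([54, 54, 681]);
translate([1640, 839, 0]) cube([54, 54, 681]);


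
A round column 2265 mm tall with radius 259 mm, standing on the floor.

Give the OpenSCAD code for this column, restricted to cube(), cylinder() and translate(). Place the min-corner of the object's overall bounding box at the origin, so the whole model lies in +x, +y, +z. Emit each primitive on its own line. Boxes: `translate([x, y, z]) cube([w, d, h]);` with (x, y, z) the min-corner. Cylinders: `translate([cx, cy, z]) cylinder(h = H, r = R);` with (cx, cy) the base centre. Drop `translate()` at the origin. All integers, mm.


translate([259, 259, 0]) cylinder(h = 2265, r = 259);


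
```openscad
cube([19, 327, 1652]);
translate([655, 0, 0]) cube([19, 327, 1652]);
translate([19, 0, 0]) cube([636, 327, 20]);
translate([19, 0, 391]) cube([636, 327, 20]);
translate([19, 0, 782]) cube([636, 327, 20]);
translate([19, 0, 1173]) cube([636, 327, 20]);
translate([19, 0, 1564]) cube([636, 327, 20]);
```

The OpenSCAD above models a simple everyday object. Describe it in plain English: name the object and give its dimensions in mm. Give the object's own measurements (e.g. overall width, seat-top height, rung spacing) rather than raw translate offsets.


An open bookshelf. Two side panels, each 19 mm thick, 327 mm deep and 1652 mm tall, stand 674 mm apart (outside-to-outside). Between them sit 5 shelves, each 20 mm thick and 327 mm deep, spanning the full gap between the sides. The bottom shelf rests on the floor (its underside at z = 0) and the clear gap between one shelf's top and the next shelf's underside is 371 mm.


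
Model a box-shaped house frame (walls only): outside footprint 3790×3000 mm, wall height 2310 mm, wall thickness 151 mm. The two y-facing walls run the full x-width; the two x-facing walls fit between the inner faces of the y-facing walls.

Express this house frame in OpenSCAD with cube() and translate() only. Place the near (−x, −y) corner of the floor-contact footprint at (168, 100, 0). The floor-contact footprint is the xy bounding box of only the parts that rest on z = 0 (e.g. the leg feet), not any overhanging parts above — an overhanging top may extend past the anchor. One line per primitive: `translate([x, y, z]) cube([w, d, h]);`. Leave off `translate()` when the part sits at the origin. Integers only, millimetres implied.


translate([168, 100, 0]) cube([3790, 151, 2310]);
translate([168, 2949, 0]) cube([3790, 151, 2310]);
translate([168, 251, 0]) cube([151, 2698, 2310]);
translate([3807, 251, 0]) cube([151, 2698, 2310]);


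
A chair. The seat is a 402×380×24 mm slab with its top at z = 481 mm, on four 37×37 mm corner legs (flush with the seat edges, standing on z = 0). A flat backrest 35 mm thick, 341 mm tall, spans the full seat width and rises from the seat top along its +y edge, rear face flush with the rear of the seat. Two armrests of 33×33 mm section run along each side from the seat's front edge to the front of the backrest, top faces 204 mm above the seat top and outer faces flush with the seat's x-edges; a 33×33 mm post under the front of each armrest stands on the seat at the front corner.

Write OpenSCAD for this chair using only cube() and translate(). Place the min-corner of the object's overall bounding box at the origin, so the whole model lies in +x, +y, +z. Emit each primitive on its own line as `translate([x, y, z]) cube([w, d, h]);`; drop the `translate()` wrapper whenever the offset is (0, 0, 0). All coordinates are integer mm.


// leg_h = 481 - 24 = 457
// arm post h = 204 - 33 = 171
translate([0, 0, 457]) cube([402, 380, 24]);
cube([37, 37, 457]);
translate([365, 0, 0]) cube([37, 37, 457]);
translate([0, 343, 0]) cube([37, 37, 457]);
translate([365, 343, 0]) cube([37, 37, 457]);
translate([0, 345, 481]) cube([402, 35, 341]);
translate([0, 0, 652]) cube([33, 345, 33]);
translate([369, 0, 652]) cube([33, 345, 33]);
translate([0, 0, 481]) cube([33, 33, 171]);
translate([369, 0, 481]) cube([33, 33, 171]);


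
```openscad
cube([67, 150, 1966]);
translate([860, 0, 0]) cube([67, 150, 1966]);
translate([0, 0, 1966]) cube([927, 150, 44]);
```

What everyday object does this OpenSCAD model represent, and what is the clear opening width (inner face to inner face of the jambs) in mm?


A door frame. The clear opening width is 793 mm.

Two 1966 mm tall posts with a header on top — a door frame. The left jamb is 67 mm wide at x = 0; the right jamb starts at x = 860. The clear opening is 860 − 67 = 793 mm.


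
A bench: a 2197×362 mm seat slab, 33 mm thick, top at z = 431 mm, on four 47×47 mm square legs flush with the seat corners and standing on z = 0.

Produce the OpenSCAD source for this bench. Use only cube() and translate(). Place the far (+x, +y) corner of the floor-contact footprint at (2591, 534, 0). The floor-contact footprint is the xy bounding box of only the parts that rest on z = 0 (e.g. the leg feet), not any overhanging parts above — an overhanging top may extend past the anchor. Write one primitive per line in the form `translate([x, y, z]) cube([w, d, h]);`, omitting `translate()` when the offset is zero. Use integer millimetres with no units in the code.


// leg_h = 431 − 33 = 398
translate([394, 172, 398]) cube([2197, 362, 33]);
translate([394, 172, 0]) cube([47, 47, 398]);
translate([394, 487, 0]) cube([47, 47, 398]);
translate([2544, 172, 0]) cube([47, 47, 398]);
translate([2544, 487, 0]) cube([47, 47, 398]);


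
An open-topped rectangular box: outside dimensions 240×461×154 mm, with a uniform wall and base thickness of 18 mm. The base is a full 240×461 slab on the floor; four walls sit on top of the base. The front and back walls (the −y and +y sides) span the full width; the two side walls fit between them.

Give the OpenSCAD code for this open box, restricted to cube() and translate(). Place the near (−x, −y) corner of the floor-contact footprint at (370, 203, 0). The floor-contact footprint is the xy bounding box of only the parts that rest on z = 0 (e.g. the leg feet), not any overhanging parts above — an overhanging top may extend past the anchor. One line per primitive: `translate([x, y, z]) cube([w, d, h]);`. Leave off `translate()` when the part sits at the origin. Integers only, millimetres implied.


translate([370, 203, 0]) cube([240, 461, 18]);
translate([370, 203, 18]) cube([240, 18, 136]);
translate([370, 646, 18]) cube([240, 18, 136]);
translate([370, 221, 18]) cube([18, 425, 136]);
translate([592, 221, 18]) cube([18, 425, 136]);


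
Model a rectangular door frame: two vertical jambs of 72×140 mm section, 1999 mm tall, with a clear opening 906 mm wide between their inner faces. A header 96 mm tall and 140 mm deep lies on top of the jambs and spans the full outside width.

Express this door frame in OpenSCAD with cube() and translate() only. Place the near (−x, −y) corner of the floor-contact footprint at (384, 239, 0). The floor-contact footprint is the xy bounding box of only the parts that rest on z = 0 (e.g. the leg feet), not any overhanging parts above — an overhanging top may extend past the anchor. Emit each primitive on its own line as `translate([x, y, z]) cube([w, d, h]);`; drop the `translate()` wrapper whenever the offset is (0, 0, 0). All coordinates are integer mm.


translate([384, 239, 0]) cube([72, 140, 1999]);
translate([1362, 239, 0]) cube([72, 140, 1999]);
translate([384, 239, 1999]) cube([1050, 140, 96]);


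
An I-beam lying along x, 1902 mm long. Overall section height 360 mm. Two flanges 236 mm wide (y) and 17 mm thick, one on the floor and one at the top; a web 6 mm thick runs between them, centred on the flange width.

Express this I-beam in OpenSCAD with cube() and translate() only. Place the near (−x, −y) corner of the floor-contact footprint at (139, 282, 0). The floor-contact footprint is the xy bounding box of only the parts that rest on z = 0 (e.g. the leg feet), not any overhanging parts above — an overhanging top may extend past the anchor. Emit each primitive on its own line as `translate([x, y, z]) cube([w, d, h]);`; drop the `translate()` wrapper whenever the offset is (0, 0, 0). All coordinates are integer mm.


translate([139, 282, 0]) cube([1902, 236, 17]);
translate([139, 397, 17]) cube([1902, 6, 326]);
translate([139, 282, 343]) cube([1902, 236, 17]);


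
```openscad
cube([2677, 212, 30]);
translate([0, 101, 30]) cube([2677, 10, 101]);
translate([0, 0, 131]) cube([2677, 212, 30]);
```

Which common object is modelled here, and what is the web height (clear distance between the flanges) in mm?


An I-beam. The web height is 101 mm.

Two wide flanges with a thin centred web — an I-beam. Overall 161 mm minus two 30 mm flanges gives a web of 161 − 2·30 = 101 mm.


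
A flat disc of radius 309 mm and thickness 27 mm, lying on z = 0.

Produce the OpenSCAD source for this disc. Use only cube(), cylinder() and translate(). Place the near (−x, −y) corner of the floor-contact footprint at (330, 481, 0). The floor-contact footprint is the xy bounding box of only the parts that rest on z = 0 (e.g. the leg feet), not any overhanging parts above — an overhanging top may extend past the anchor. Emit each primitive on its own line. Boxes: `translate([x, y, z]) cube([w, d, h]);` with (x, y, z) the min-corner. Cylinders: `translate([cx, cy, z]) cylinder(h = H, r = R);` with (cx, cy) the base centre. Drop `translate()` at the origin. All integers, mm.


translate([639, 790, 0]) cylinder(h = 27, r = 309);


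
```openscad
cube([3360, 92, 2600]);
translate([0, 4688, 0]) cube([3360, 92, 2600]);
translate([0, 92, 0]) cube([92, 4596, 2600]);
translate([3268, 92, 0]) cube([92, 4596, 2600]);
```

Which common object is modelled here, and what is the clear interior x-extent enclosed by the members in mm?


A house (or room) frame. The interior width is 3176 mm.

Four 2600 mm walls enclosing a rectangle with no floor or roof — a room or house frame. Outside width is 3360 mm and wall thickness is 92 mm, so the interior width is 3360 − 2 × 92 = 3176 mm.


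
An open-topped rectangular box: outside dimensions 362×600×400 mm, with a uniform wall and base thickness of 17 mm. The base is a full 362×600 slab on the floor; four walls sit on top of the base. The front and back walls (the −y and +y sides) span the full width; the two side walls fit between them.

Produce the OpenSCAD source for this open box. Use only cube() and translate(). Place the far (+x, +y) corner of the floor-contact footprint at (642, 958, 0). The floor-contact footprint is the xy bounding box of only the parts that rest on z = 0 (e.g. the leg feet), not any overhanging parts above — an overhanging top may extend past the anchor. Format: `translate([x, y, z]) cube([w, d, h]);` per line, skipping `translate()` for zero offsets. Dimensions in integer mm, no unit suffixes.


translate([280, 358, 0]) cube([362, 600, 17]);
translate([280, 358, 17]) cube([362, 17, 383]);
translate([280, 941, 17]) cube([362, 17, 383]);
translate([280, 375, 17]) cube([17, 566, 383]);
translate([625, 375, 17]) cube([17, 566, 383]);


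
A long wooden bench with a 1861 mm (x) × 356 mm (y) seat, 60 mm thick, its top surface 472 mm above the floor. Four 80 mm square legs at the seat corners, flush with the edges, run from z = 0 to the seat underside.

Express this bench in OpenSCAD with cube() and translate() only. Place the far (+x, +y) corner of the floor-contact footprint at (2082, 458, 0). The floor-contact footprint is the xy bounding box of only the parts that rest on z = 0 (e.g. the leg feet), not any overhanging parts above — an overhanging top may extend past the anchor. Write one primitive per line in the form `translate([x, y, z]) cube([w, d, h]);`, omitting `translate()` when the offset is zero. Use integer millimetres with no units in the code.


translate([221, 102, 412]) cube([1861, 356, 60]);
translate([221, 102, 0]) cube([80, 80, 412]);
translate([221, 378, 0]) cube([80, 80, 412]);
translate([2002, 102, 0]) cube([80, 80, 412]);
translate([2002, 378, 0]) cube([80, 80, 412]);


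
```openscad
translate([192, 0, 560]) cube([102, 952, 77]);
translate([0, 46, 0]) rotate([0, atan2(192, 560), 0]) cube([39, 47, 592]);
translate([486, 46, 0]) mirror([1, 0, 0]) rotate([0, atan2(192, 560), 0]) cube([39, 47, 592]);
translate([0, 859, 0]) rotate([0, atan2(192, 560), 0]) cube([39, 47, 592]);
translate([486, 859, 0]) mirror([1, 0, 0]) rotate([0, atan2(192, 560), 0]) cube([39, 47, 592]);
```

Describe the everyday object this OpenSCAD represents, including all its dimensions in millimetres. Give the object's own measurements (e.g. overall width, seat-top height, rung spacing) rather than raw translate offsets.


A sawhorse. A 102×952×77 mm beam (x, y, z) sits on two A-frame leg pairs. Each pair is two raked legs of 39×47 mm section (47 mm along y) splaying symmetrically in x. Each leg rises 560 mm vertically over 192 mm of horizontal reach and is 592 mm long along its own axis. Every leg's outer bottom edge rests on the floor and its outer top edge meets a bottom edge of the beam — the left legs (tilting toward +x) meet the beam's −x bottom edge, the right legs (their mirror images, tilting toward −x) meet its +x bottom edge — so the leg tops tuck under the beam, the beam's underside is 560 mm above the floor, and the feet are 486 mm apart outside-to-outside with the beam centred between them. The two leg pairs are set in 46 mm from either end of the beam.


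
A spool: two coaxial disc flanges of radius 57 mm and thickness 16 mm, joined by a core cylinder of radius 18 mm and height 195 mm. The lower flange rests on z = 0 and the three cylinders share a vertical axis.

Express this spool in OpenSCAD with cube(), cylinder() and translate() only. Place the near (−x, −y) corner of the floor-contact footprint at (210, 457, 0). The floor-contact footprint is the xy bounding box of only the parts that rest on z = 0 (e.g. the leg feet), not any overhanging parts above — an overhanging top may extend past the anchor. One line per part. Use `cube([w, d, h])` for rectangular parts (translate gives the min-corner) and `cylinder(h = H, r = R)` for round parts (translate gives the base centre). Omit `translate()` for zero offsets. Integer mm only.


translate([267, 514, 0]) cylinder(h = 16, r = 57);
translate([267, 514, 16]) cylinder(h = 195, r = 18);
translate([267, 514, 211]) cylinder(h = 16, r = 57);


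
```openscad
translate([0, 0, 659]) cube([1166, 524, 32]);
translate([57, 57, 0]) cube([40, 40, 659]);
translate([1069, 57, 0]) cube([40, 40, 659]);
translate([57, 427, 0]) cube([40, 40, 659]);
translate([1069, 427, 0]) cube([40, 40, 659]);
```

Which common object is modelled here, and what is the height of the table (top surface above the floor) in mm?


A table. The table height is 691 mm.

A 1166×524×32 slab sits at z = 659 on four 40 mm square posts — a table. The top surface is at 659 + 32 = 691 mm.


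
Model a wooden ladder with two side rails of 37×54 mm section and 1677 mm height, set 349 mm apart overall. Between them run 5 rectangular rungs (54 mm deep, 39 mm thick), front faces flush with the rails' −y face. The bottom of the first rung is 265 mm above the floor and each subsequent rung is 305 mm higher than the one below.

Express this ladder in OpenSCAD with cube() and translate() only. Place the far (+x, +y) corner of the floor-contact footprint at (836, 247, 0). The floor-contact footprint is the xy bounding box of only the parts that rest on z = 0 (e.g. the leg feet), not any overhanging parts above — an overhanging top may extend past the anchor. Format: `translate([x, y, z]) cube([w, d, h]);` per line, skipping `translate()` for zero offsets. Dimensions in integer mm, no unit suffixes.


// rung span = 349 - 2*37 = 275
// rung[k] z = 265 + k*305
translate([487, 193, 0]) cube([37, 54, 1677]);
translate([799, 193, 0]) cube([37, 54, 1677]);
translate([524, 193, 265]) cube([275, 54, 39]);
translate([524, 193, 570]) cube([275, 54, 39]);
translate([524, 193, 875]) cube([275, 54, 39]);
translate([524, 193, 1180]) cube([275, 54, 39]);
translate([524, 193, 1485]) cube([275, 54, 39]);


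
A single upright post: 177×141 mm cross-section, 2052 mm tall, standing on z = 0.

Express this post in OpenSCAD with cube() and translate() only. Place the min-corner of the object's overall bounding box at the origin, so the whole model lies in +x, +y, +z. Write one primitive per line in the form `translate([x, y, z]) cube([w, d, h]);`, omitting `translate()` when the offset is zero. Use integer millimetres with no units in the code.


cube([177, 141, 2052]);


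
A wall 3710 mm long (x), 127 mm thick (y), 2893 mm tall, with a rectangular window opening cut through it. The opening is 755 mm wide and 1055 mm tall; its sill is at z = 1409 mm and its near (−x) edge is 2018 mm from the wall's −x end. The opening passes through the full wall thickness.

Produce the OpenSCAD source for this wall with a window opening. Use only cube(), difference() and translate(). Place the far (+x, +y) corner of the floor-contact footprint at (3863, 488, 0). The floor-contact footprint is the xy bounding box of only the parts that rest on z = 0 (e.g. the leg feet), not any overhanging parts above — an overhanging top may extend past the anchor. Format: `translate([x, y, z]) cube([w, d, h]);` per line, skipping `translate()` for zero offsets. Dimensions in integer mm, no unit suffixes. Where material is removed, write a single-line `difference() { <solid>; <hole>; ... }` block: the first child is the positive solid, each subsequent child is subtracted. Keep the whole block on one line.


difference() { translate([153, 361, 0]) cube([3710, 127, 2893]); translate([2171, 361, 1409]) cube([755, 127, 1055]); }


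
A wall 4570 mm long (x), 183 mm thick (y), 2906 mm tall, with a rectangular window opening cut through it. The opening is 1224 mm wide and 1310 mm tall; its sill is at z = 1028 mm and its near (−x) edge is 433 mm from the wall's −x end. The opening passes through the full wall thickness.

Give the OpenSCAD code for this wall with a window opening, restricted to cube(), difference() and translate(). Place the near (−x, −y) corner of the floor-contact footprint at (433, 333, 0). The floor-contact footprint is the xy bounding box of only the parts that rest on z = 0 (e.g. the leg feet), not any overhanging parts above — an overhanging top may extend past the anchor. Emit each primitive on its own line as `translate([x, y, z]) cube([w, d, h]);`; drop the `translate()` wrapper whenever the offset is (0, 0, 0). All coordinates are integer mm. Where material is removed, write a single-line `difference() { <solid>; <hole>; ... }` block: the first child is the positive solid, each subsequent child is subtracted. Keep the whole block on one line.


difference() { translate([433, 333, 0]) cube([4570, 183, 2906]); translate([866, 333, 1028]) cube([1224, 183, 1310]); }


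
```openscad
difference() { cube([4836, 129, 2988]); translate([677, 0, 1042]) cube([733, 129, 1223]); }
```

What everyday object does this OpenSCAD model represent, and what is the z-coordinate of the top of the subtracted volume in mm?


A wall with a window opening. The window head height is 2265 mm.

A wall with a rectangular opening subtracted — a window. Sill at z = 1042, opening 1223 mm tall, so the head is at 1042 + 1223 = 2265 mm.


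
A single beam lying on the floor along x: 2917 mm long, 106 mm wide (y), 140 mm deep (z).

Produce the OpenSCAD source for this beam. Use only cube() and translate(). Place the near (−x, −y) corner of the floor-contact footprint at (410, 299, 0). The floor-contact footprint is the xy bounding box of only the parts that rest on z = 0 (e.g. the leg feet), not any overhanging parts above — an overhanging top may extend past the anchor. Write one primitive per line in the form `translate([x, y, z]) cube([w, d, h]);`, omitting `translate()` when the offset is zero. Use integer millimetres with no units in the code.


translate([410, 299, 0]) cube([2917, 106, 140]);


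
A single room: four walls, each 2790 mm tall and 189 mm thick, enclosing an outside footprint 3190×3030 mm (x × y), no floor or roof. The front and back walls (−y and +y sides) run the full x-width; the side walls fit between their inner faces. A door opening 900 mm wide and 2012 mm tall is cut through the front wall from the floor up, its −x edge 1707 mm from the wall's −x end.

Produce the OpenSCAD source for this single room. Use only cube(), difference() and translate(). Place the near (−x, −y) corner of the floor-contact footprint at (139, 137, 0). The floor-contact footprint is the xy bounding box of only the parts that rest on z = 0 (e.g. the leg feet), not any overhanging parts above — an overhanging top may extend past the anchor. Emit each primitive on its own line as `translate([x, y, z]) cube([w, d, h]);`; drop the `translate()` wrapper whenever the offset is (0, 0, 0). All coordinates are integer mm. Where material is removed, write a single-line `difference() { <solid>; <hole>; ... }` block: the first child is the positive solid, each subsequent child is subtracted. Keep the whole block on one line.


difference() { translate([139, 137, 0]) cube([3190, 189, 2790]); translate([1846, 137, 0]) cube([900, 189, 2012]); }
translate([139, 2978, 0]) cube([3190, 189, 2790]);
translate([139, 326, 0]) cube([189, 2652, 2790]);
translate([3140, 326, 0]) cube([189, 2652, 2790]);


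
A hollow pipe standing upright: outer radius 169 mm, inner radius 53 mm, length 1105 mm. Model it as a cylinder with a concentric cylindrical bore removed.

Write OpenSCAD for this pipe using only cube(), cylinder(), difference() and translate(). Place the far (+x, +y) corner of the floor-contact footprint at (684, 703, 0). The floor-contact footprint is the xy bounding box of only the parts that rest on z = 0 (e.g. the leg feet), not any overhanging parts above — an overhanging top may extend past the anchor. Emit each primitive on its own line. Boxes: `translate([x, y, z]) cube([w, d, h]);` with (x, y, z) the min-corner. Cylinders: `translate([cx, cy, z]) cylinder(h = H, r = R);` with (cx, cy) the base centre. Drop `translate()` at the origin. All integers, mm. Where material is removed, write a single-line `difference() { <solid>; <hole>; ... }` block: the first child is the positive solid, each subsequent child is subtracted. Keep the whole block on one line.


difference() { translate([515, 534, 0]) cylinder(h = 1105, r = 169); translate([515, 534, 0]) cylinder(h = 1105, r = 53); }


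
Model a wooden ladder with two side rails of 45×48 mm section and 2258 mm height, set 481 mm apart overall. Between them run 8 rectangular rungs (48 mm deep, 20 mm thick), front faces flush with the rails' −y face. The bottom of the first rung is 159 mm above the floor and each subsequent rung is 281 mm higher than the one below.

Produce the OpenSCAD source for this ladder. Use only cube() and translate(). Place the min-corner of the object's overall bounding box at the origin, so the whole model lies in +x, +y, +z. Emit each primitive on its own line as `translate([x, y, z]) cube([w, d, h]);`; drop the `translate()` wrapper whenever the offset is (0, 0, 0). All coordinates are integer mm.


cube([45, 48, 2258]);
translate([436, 0, 0]) cube([45, 48, 2258]);
translate([45, 0, 159]) cube([391, 48, 20]);
translate([45, 0, 440]) cube([391, 48, 20]);
translate([45, 0, 721]) cube([391, 48, 20]);
translate([45, 0, 1002]) cube([391, 48, 20]);
translate([45, 0, 1283]) cube([391, 48, 20]);
translate([45, 0, 1564]) cube([391, 48, 20]);
translate([45, 0, 1845]) cube([391, 48, 20]);
translate([45, 0, 2126]) cube([391, 48, 20]);


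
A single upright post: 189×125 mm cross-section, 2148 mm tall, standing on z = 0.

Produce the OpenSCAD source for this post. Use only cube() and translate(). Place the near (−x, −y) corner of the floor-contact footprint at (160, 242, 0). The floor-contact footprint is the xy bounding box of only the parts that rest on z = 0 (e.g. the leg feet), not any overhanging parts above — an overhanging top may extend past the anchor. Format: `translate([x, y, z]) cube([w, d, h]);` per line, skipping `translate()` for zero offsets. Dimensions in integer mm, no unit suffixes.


translate([160, 242, 0]) cube([189, 125, 2148]);


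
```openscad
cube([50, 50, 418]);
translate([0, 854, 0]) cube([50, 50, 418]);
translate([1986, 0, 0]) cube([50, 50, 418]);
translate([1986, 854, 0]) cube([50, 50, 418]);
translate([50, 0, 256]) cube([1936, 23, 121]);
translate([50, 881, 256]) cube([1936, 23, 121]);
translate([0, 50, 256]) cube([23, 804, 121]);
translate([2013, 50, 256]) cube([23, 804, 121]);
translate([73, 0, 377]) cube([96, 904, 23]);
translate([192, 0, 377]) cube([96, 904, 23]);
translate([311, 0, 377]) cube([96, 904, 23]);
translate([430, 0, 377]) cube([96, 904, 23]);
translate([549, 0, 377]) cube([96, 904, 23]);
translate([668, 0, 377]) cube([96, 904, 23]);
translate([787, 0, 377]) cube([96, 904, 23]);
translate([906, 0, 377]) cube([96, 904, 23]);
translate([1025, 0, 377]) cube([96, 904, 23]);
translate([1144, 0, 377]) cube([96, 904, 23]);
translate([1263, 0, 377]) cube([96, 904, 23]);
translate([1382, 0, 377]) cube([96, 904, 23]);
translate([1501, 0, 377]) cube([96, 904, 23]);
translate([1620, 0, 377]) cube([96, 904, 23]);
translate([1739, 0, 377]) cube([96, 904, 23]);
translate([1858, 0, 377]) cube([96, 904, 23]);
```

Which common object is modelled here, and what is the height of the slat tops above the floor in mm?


A bed frame. The slat-top height is 400 mm.

Four posts, four rails, and a row of slats — a bed frame. Slats sit on the rails at z = 256 + 121 = 377; with slat thickness 23, the top is 400 mm.


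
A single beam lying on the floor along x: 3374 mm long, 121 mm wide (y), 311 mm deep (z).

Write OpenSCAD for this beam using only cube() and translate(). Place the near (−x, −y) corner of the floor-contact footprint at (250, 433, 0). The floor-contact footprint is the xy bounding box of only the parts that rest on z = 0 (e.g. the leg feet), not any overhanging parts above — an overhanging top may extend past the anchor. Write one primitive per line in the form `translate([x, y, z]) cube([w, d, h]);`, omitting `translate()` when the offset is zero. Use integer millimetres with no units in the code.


translate([250, 433, 0]) cube([3374, 121, 311]);


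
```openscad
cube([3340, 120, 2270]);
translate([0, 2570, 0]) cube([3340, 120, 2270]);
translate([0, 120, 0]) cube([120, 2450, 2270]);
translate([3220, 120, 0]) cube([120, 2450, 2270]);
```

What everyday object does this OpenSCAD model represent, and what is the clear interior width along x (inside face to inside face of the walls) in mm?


A house (or room) frame. The interior width is 3100 mm.

Four 2270 mm walls enclosing a rectangle with no floor or roof — a room or house frame. Outside width is 3340 mm and wall thickness is 120 mm, so the interior width is 3340 − 2 × 120 = 3100 mm.


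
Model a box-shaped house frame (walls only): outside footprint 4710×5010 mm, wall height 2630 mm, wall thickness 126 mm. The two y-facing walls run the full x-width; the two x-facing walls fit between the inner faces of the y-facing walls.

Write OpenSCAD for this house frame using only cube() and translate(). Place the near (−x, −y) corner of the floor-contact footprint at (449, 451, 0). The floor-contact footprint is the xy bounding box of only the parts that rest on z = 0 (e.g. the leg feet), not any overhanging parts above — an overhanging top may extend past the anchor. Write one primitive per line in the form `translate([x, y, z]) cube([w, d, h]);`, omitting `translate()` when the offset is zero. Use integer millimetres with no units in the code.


translate([449, 451, 0]) cube([4710, 126, 2630]);
translate([449, 5335, 0]) cube([4710, 126, 2630]);
translate([449, 577, 0]) cube([126, 4758, 2630]);
translate([5033, 577, 0]) cube([126, 4758, 2630]);
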